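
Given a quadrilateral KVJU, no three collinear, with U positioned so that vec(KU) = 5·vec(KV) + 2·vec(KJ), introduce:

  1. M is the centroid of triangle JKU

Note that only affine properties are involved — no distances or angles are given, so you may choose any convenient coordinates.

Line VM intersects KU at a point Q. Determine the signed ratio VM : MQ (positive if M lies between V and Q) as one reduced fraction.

Work in coordinates with K = (0, 0), V = (1, 0), J = (0, 1), U = (5, 2).
1. M is the centroid of triangle JKU ⇒ M = (5/3, 1)
line VM meets KU at Q = (15/11, 6/11)
M = V + t·(Q−V) with t = 11/6, so VM:MQ = 11/6:-5/6

VM:MQ = -11/5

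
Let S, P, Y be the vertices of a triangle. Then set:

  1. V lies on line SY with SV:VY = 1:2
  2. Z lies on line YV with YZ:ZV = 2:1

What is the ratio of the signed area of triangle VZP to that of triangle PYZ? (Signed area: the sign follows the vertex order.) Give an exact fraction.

[VZP]:[PYZ] = -1/2

Choose coordinates S = (0, 0), P = (1, 0), Y = (0, 1).
1. V lies on line SY with SV:VY = 1:2 ⇒ V = (0, 1/3)
2. Z lies on line YV with YZ:ZV = 2:1 ⇒ Z = (0, 5/9)
2·[VZP] = -2/9, 2·[PYZ] = 4/9
[VZP]:[PYZ] = -2/9:4/9 = -1/2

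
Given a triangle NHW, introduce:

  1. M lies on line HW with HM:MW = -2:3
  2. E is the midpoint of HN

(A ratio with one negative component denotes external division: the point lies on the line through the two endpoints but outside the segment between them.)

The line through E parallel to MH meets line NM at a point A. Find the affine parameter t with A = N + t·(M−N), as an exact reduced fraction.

Choose coordinates N = (0, 0), H = (1, 0), W = (0, 1).
1. M lies on line HW with HM:MW = -2:3 ⇒ M = (3, -2)
2. E is the midpoint of HN ⇒ E = (1/2, 0)
through E parallel to MH: direction (-2, 2); meets NM at A = (3/2, -1)
A = N + t·(M−N) with t = 1/2

t = 1/2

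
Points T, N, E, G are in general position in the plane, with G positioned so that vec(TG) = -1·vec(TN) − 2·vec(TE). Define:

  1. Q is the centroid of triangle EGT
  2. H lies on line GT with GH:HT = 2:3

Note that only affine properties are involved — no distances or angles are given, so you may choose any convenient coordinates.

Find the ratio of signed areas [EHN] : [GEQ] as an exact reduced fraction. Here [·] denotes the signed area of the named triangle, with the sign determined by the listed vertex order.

[EHN]:[GEQ] = -42/5

Set T = (0, 0), N = (1, 0), E = (0, 1), G = (-1, -2); any affine frame gives the same invariant.
1. Q is the centroid of triangle EGT ⇒ Q = (-1/3, -1/3)
2. H lies on line GT with GH:HT = 2:3 ⇒ H = (-3/5, -6/5)
2·[EHN] = 14/5, 2·[GEQ] = -1/3
[EHN]:[GEQ] = 14/5:-1/3 = -42/5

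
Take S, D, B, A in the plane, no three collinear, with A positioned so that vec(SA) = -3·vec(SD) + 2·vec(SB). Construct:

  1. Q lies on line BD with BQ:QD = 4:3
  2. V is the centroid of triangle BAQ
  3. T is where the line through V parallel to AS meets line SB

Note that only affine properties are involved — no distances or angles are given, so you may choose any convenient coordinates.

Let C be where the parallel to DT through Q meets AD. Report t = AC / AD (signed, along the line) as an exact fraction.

Set S = (0, 0), D = (1, 0), B = (0, 1), A = (-3, 2); any affine frame gives the same invariant.
1. Q lies on line BD with BQ:QD = 4:3 ⇒ Q = (4/7, 3/7)
2. V is the centroid of triangle BAQ ⇒ V = (-17/21, 8/7)
3. T is where the line through V parallel to AS meets line SB ⇒ T = (0, 38/63)
through Q parallel to DT: direction (-1, 38/63); meets AD at C = (241/91, -75/91)
C = A + t·(D−A) with t = 257/182

t = 257/182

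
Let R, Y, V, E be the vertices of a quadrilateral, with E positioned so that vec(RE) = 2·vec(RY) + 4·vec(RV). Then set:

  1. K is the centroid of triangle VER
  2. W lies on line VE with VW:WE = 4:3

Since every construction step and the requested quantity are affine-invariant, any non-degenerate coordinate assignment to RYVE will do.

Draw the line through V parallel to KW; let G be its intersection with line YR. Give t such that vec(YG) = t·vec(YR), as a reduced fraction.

t = 16/11

Work in coordinates with R = (0, 0), Y = (1, 0), V = (0, 1), E = (2, 4).
1. K is the centroid of triangle VER ⇒ K = (2/3, 5/3)
2. W lies on line VE with VW:WE = 4:3 ⇒ W = (8/7, 19/7)
through V parallel to KW: direction (10/21, 22/21); meets YR at G = (-5/11, 0)
G = Y + t·(R−Y) with t = 16/11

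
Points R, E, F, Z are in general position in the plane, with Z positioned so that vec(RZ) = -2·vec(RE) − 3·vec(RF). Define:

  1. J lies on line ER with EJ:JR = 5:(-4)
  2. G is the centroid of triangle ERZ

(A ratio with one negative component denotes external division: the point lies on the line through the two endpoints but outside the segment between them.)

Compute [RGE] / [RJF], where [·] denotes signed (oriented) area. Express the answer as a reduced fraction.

[RGE]:[RJF] = -1/4

Assign R = (0, 0), E = (1, 0), F = (0, 1), Z = (-2, -3) — the answer is frame-independent, so this choice is without loss of generality.
1. J lies on line ER with EJ:JR = 5:(-4) ⇒ J = (-4, 0)
2. G is the centroid of triangle ERZ ⇒ G = (-1/3, -1)
2·[RGE] = 1, 2·[RJF] = -4
[RGE]:[RJF] = 1:-4 = -1/4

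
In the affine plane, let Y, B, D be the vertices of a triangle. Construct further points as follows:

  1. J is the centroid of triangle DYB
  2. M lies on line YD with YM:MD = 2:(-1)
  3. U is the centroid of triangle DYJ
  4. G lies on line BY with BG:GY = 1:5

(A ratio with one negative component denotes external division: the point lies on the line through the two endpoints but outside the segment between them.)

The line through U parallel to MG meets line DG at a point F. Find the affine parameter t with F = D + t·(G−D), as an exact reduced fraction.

Assign Y = (0, 0), B = (1, 0), D = (0, 1) — the answer is frame-independent, so this choice is without loss of generality.
1. J is the centroid of triangle DYB ⇒ J = (1/3, 1/3)
2. M lies on line YD with YM:MD = 2:(-1) ⇒ M = (0, 2)
3. U is the centroid of triangle DYJ ⇒ U = (1/9, 4/9)
4. G lies on line BY with BG:GY = 1:5 ⇒ G = (5/6, 0)
through U parallel to MG: direction (5/6, -2); meets DG at F = (-13/54, 58/45)
F = D + t·(G−D) with t = -13/45

t = -13/45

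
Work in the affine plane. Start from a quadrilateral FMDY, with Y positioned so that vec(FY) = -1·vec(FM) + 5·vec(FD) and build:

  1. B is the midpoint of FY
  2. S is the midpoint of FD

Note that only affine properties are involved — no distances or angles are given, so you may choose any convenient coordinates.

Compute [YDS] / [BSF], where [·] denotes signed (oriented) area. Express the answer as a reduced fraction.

Work in coordinates with F = (0, 0), M = (1, 0), D = (0, 1), Y = (-1, 5).
1. B is the midpoint of FY ⇒ B = (-1/2, 5/2)
2. S is the midpoint of FD ⇒ S = (0, 1/2)
2·[YDS] = -1/2, 2·[BSF] = -1/4
[YDS]:[BSF] = -1/2:-1/4 = 2

[YDS]:[BSF] = 2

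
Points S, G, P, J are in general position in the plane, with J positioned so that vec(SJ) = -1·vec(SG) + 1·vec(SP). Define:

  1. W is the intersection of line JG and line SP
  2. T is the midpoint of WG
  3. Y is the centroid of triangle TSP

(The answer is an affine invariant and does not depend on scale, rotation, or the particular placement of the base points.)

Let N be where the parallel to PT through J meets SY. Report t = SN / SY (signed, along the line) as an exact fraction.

t = -3/4

Assign S = (0, 0), G = (1, 0), P = (0, 1), J = (-1, 1) — the answer is frame-independent, so this choice is without loss of generality.
1. W is the intersection of line JG and line SP ⇒ W = (0, 1/2)
2. T is the midpoint of WG ⇒ T = (1/2, 1/4)
3. Y is the centroid of triangle TSP ⇒ Y = (1/6, 5/12)
through J parallel to PT: direction (1/2, -3/4); meets SY at N = (-1/8, -5/16)
N = S + t·(Y−S) with t = -3/4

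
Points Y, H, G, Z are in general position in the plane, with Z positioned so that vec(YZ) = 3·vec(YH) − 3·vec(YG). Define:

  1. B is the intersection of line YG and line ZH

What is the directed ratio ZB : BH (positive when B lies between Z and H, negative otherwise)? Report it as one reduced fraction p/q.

Assign Y = (0, 0), H = (1, 0), G = (0, 1), Z = (3, -3) — the answer is frame-independent, so this choice is without loss of generality.
1. B is the intersection of line YG and line ZH ⇒ B = (0, 3/2)
B = Z + t·(H−Z) with t = 3/2, so ZB:BH = t:(1−t) = 3/2:-1/2

ZB:BH = -3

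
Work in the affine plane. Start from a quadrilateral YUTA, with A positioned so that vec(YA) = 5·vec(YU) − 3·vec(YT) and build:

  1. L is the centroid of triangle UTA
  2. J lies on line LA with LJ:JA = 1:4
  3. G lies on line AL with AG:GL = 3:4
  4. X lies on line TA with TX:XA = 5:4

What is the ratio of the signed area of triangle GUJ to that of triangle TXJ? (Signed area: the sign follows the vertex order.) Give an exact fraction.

[GUJ]:[TXJ] = 117/140

Assign Y = (0, 0), U = (1, 0), T = (0, 1), A = (5, -3) — the answer is frame-independent, so this choice is without loss of generality.
1. L is the centroid of triangle UTA ⇒ L = (2, -2/3)
2. J lies on line LA with LJ:JA = 1:4 ⇒ J = (13/5, -17/15)
3. G lies on line AL with AG:GL = 3:4 ⇒ G = (26/7, -2)
4. X lies on line TA with TX:XA = 5:4 ⇒ X = (25/9, -11/9)
2·[GUJ] = -13/105, 2·[TXJ] = -4/27
[GUJ]:[TXJ] = -13/105:-4/27 = 117/140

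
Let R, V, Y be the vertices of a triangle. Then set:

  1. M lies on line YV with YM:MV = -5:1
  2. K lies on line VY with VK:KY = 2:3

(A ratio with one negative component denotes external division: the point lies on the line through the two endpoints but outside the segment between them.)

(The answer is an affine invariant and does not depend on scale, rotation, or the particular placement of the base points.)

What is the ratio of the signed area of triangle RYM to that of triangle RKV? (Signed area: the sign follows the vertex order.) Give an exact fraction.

[RYM]:[RKV] = 25/8

Set R = (0, 0), V = (1, 0), Y = (0, 1); any affine frame gives the same invariant.
1. M lies on line YV with YM:MV = -5:1 ⇒ M = (5/4, -1/4)
2. K lies on line VY with VK:KY = 2:3 ⇒ K = (3/5, 2/5)
2·[RYM] = -5/4, 2·[RKV] = -2/5
[RYM]:[RKV] = -5/4:-2/5 = 25/8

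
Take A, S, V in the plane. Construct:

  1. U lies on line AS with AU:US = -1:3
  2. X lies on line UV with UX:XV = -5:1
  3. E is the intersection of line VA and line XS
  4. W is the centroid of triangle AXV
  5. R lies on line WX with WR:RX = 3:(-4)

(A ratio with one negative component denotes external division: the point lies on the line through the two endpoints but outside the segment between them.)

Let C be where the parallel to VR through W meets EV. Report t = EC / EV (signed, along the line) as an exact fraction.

t = 12/5

Assign A = (0, 0), S = (1, 0), V = (0, 1) — the answer is frame-independent, so this choice is without loss of generality.
1. U lies on line AS with AU:US = -1:3 ⇒ U = (-1/2, 0)
2. X lies on line UV with UX:XV = -5:1 ⇒ X = (1/8, 5/4)
3. E is the intersection of line VA and line XS ⇒ E = (0, 10/7)
4. W is the centroid of triangle AXV ⇒ W = (1/24, 3/4)
5. R lies on line WX with WR:RX = 3:(-4) ⇒ R = (-5/24, -3/4)
through W parallel to VR: direction (-5/24, -7/4); meets EV at C = (0, 2/5)
C = E + t·(V−E) with t = 12/5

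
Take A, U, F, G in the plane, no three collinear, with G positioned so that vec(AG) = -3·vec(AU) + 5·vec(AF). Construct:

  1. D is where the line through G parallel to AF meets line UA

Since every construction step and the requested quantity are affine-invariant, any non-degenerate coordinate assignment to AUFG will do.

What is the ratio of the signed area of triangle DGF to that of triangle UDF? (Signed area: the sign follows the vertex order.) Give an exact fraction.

Set A = (0, 0), U = (1, 0), F = (0, 1), G = (-3, 5); any affine frame gives the same invariant.
1. D is where the line through G parallel to AF meets line UA ⇒ D = (-3, 0)
2·[DGF] = -15, 2·[UDF] = -4
[DGF]:[UDF] = -15:-4 = 15/4

[DGF]:[UDF] = 15/4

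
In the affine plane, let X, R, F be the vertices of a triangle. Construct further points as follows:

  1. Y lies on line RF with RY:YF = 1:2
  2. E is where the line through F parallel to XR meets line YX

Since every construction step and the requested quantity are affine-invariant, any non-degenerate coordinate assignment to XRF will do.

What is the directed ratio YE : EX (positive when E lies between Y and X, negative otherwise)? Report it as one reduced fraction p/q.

Assign X = (0, 0), R = (1, 0), F = (0, 1) — the answer is frame-independent, so this choice is without loss of generality.
1. Y lies on line RF with RY:YF = 1:2 ⇒ Y = (2/3, 1/3)
2. E is where the line through F parallel to XR meets line YX ⇒ E = (2, 1)
E = Y + t·(X−Y) with t = -2, so YE:EX = t:(1−t) = -2:3

YE:EX = -2/3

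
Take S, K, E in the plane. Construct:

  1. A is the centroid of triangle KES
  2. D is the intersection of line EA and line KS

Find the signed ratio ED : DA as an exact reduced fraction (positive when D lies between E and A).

Set S = (0, 0), K = (1, 0), E = (0, 1); any affine frame gives the same invariant.
1. A is the centroid of triangle KES ⇒ A = (1/3, 1/3)
2. D is the intersection of line EA and line KS ⇒ D = (1/2, 0)
D = E + t·(A−E) with t = 3/2, so ED:DA = t:(1−t) = 3/2:-1/2

ED:DA = -3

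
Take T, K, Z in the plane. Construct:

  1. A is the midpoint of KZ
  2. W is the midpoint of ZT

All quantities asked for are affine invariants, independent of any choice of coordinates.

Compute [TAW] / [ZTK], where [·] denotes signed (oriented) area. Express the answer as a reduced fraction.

Assign T = (0, 0), K = (1, 0), Z = (0, 1) — the answer is frame-independent, so this choice is without loss of generality.
1. A is the midpoint of KZ ⇒ A = (1/2, 1/2)
2. W is the midpoint of ZT ⇒ W = (0, 1/2)
2·[TAW] = 1/4, 2·[ZTK] = 1
[TAW]:[ZTK] = 1/4:1 = 1/4

[TAW]:[ZTK] = 1/4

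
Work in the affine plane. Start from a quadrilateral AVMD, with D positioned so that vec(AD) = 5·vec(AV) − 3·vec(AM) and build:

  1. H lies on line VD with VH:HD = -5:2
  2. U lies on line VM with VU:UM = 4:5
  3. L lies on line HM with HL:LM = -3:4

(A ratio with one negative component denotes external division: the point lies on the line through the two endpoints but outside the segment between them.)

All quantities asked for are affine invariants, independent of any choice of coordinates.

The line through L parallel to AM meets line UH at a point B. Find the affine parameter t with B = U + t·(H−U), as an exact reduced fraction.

t = 271/64

Assign A = (0, 0), V = (1, 0), M = (0, 1), D = (5, -3) — the answer is frame-independent, so this choice is without loss of generality.
1. H lies on line VD with VH:HD = -5:2 ⇒ H = (23/3, -5)
2. U lies on line VM with VU:UM = 4:5 ⇒ U = (5/9, 4/9)
3. L lies on line HM with HL:LM = -3:4 ⇒ L = (92/3, -23)
through L parallel to AM: direction (0, 1); meets UH at B = (92/3, -1447/64)
B = U + t·(H−U) with t = 271/64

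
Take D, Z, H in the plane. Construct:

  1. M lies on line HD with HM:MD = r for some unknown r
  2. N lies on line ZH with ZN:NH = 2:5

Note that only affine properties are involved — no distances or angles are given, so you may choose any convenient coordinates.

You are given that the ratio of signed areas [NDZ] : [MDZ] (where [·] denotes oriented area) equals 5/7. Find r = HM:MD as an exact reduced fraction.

r = 3/2

Set D = (0, 0), Z = (1, 0), H = (0, 1); any affine frame gives the same invariant.
1. With HM:MD = r, write λ = r/(r+1) so M = H + λ·(D−H); M is affine-linear in λ
2. N lies on line ZH with ZN:NH = 2:5 ⇒ N = (5/7, 2/7)
Every point depending on M is an affine combination of M and λ-independent points, so each such coordinate is linear in λ; the λ² term in each signed area is a multiple of (D−H)×(D−H) = 0, so 2·[NDZ] and 2·[MDZ] are each linear in λ. Evaluating at λ=0 and λ=1:
  2·[NDZ] = 2/7,   2·[MDZ] = −λ + 1
So [NDZ]:[MDZ] = (2/7) / (−λ + 1). Setting this equal to 5/7:
  2/7 = 5/7·(−λ + 1)  ⇒  λ = 3/5
Then r = λ/(1−λ) = (3/5)/(2/5) = 3/2. Check: with r = 3/2, M = (0, 2/5) and [NDZ]:[MDZ] = 5/7 as required.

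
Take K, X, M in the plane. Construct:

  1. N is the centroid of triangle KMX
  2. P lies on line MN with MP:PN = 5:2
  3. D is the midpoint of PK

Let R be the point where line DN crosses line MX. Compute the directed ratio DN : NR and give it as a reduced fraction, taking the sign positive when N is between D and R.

DN:NR = 6/7

Set K = (0, 0), X = (1, 0), M = (0, 1); any affine frame gives the same invariant.
1. N is the centroid of triangle KMX ⇒ N = (1/3, 1/3)
2. P lies on line MN with MP:PN = 5:2 ⇒ P = (5/21, 11/21)
3. D is the midpoint of PK ⇒ D = (5/42, 11/42)
line DN meets MX at R = (7/12, 5/12)
N = D + t·(R−D) with t = 6/13, so DN:NR = 6/13:7/13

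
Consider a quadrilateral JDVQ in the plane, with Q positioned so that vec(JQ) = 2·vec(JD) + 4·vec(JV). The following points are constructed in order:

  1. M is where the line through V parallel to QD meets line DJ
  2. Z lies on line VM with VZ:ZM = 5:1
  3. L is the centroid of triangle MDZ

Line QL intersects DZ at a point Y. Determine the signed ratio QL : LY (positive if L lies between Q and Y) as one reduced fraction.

QL:LY = -73

Set J = (0, 0), D = (1, 0), V = (0, 1), Q = (2, 4); any affine frame gives the same invariant.
1. M is where the line through V parallel to QD meets line DJ ⇒ M = (-1/4, 0)
2. Z lies on line VM with VZ:ZM = 5:1 ⇒ Z = (-5/24, 1/6)
3. L is the centroid of triangle MDZ ⇒ L = (13/72, 1/18)
line QL meets DZ at Y = (15/73, 8/73)
L = Q + t·(Y−Q) with t = 73/72, so QL:LY = 73/72:-1/72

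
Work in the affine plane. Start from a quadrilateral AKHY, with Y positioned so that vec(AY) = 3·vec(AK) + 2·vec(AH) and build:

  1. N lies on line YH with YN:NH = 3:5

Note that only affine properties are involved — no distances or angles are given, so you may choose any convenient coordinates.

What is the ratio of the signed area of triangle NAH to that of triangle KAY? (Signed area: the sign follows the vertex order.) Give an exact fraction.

Choose coordinates A = (0, 0), K = (1, 0), H = (0, 1), Y = (3, 2).
1. N lies on line YH with YN:NH = 3:5 ⇒ N = (15/8, 13/8)
2·[NAH] = -15/8, 2·[KAY] = -2
[NAH]:[KAY] = -15/8:-2 = 15/16

[NAH]:[KAY] = 15/16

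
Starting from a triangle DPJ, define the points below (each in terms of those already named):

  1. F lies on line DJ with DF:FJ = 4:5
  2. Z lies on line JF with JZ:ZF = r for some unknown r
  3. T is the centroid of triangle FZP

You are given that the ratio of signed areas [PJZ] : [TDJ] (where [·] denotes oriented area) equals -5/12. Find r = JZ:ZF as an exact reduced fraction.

r = 1/3

Work in coordinates with D = (0, 0), P = (1, 0), J = (0, 1).
1. F lies on line DJ with DF:FJ = 4:5 ⇒ F = (0, 4/9)
2. With JZ:ZF = r, write λ = r/(r+1) so Z = J + λ·(F−J); Z is affine-linear in λ
3. T is the centroid of triangle FZP ⇒ T is an affine combination of earlier points and hence also affine-linear in λ
Every point depending on Z is an affine combination of Z and λ-independent points, so each such coordinate is linear in λ; the λ² term in each signed area is a multiple of (F−J)×(F−J) = 0, so 2·[PJZ] and 2·[TDJ] are each linear in λ. Evaluating at λ=0 and λ=1:
  2·[PJZ] = 5/9·λ,   2·[TDJ] = -1/3
So [PJZ]:[TDJ] = (5/9·λ) / (-1/3). Setting this equal to -5/12:
  5/9·λ = -5/12·(-1/3)  ⇒  λ = 1/4
Then r = λ/(1−λ) = (1/4)/(3/4) = 1/3. Check: with r = 1/3, Z = (0, 31/36) and [PJZ]:[TDJ] = -5/12 as required.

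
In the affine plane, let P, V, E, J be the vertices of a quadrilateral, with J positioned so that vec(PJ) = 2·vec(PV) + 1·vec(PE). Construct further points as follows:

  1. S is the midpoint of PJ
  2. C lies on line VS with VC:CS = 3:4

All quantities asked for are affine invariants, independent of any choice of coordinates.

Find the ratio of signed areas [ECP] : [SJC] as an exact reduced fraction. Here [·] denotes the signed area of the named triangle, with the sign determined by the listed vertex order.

[ECP]:[SJC] = 7/2

Choose coordinates P = (0, 0), V = (1, 0), E = (0, 1), J = (2, 1).
1. S is the midpoint of PJ ⇒ S = (1, 1/2)
2. C lies on line VS with VC:CS = 3:4 ⇒ C = (1, 3/14)
2·[ECP] = -1, 2·[SJC] = -2/7
[ECP]:[SJC] = -1:-2/7 = 7/2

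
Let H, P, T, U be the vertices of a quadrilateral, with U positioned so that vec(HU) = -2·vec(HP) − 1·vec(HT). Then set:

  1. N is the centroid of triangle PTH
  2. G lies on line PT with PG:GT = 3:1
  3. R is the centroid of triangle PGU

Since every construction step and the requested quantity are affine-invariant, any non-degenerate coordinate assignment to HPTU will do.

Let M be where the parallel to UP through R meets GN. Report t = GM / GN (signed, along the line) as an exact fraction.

Choose coordinates H = (0, 0), P = (1, 0), T = (0, 1), U = (-2, -1).
1. N is the centroid of triangle PTH ⇒ N = (1/3, 1/3)
2. G lies on line PT with PG:GT = 3:1 ⇒ G = (1/4, 3/4)
3. R is the centroid of triangle PGU ⇒ R = (-1/4, -1/12)
through R parallel to UP: direction (3, 1); meets GN at M = (3/8, 1/8)
M = G + t·(N−G) with t = 3/2

t = 3/2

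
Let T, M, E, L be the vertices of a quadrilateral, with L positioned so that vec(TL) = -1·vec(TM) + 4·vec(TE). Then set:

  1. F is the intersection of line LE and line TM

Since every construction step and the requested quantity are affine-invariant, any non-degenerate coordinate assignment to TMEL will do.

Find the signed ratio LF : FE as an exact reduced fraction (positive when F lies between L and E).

Set T = (0, 0), M = (1, 0), E = (0, 1), L = (-1, 4); any affine frame gives the same invariant.
1. F is the intersection of line LE and line TM ⇒ F = (1/3, 0)
F = L + t·(E−L) with t = 4/3, so LF:FE = t:(1−t) = 4/3:-1/3

LF:FE = -4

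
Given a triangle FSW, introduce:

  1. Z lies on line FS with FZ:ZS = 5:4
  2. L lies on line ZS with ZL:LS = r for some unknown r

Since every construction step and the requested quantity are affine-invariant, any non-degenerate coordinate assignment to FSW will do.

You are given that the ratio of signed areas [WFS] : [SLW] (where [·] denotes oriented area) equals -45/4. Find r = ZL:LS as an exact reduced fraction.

r = 4

Set F = (0, 0), S = (1, 0), W = (0, 1); any affine frame gives the same invariant.
1. Z lies on line FS with FZ:ZS = 5:4 ⇒ Z = (5/9, 0)
2. With ZL:LS = r, write λ = r/(r+1) so L = Z + λ·(S−Z); L is affine-linear in λ
Every point depending on L is an affine combination of L and λ-independent points, so each such coordinate is linear in λ; the λ² term in each signed area is a multiple of (S−Z)×(S−Z) = 0, so 2·[WFS] and 2·[SLW] are each linear in λ. Evaluating at λ=0 and λ=1:
  2·[WFS] = 1,   2·[SLW] = 4/9·λ − 4/9
So [WFS]:[SLW] = (1) / (4/9·λ − 4/9). Setting this equal to -45/4:
  1 = -45/4·(4/9·λ − 4/9)  ⇒  λ = 4/5
Then r = λ/(1−λ) = (4/5)/(1/5) = 4. Check: with r = 4, L = (41/45, 0) and [WFS]:[SLW] = -45/4 as required.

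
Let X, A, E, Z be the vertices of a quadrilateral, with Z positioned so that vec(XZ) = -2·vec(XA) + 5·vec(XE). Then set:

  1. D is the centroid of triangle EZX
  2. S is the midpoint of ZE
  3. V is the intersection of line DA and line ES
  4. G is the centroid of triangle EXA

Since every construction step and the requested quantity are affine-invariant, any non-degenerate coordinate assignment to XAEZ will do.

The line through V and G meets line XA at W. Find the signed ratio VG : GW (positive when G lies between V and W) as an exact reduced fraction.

VG:GW = 7/2

Choose coordinates X = (0, 0), A = (1, 0), E = (0, 1), Z = (-2, 5).
1. D is the centroid of triangle EZX ⇒ D = (-2/3, 2)
2. S is the midpoint of ZE ⇒ S = (-1, 3)
3. V is the intersection of line DA and line ES ⇒ V = (-1/4, 3/2)
4. G is the centroid of triangle EXA ⇒ G = (1/3, 1/3)
line VG meets XA at W = (1/2, 0)
G = V + t·(W−V) with t = 7/9, so VG:GW = 7/9:2/9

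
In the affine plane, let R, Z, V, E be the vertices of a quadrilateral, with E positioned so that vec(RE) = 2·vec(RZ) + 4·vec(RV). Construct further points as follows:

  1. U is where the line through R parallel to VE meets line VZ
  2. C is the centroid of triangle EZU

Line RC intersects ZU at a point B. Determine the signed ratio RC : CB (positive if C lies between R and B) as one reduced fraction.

RC:CB = -8/5

Work in coordinates with R = (0, 0), Z = (1, 0), V = (0, 1), E = (2, 4).
1. U is where the line through R parallel to VE meets line VZ ⇒ U = (2/5, 3/5)
2. C is the centroid of triangle EZU ⇒ C = (17/15, 23/15)
line RC meets ZU at B = (17/40, 23/40)
C = R + t·(B−R) with t = 8/3, so RC:CB = 8/3:-5/3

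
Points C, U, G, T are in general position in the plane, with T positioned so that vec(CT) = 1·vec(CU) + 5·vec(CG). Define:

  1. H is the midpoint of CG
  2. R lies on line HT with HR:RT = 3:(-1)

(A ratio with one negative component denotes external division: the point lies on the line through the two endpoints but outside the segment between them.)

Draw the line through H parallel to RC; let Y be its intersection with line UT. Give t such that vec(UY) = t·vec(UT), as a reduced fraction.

t = 16/15

Set C = (0, 0), U = (1, 0), G = (0, 1), T = (1, 5); any affine frame gives the same invariant.
1. H is the midpoint of CG ⇒ H = (0, 1/2)
2. R lies on line HT with HR:RT = 3:(-1) ⇒ R = (3/2, 29/4)
through H parallel to RC: direction (-3/2, -29/4); meets UT at Y = (1, 16/3)
Y = U + t·(T−U) with t = 16/15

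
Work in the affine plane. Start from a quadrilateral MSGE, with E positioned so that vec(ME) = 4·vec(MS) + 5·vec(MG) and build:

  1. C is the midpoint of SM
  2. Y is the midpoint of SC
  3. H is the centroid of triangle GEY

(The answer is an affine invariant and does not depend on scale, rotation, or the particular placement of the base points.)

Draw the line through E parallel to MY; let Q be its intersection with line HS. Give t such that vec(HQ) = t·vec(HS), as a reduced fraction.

t = -3/2

Assign M = (0, 0), S = (1, 0), G = (0, 1), E = (4, 5) — the answer is frame-independent, so this choice is without loss of generality.
1. C is the midpoint of SM ⇒ C = (1/2, 0)
2. Y is the midpoint of SC ⇒ Y = (3/4, 0)
3. H is the centroid of triangle GEY ⇒ H = (19/12, 2)
through E parallel to MY: direction (3/4, 0); meets HS at Q = (59/24, 5)
Q = H + t·(S−H) with t = -3/2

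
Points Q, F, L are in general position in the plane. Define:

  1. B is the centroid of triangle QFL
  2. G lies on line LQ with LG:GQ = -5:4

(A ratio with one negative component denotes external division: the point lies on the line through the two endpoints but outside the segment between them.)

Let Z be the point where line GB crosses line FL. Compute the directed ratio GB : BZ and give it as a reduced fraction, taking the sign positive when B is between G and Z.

Set Q = (0, 0), F = (1, 0), L = (0, 1); any affine frame gives the same invariant.
1. B is the centroid of triangle QFL ⇒ B = (1/3, 1/3)
2. G lies on line LQ with LG:GQ = -5:4 ⇒ G = (0, -4)
line GB meets FL at Z = (5/14, 9/14)
B = G + t·(Z−G) with t = 14/15, so GB:BZ = 14/15:1/15

GB:BZ = 14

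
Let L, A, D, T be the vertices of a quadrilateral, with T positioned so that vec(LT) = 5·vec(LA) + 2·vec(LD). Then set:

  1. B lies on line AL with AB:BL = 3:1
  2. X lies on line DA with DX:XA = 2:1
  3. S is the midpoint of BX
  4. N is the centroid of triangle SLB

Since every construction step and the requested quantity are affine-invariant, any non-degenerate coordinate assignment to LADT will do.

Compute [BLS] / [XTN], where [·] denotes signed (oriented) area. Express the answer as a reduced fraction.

Work in coordinates with L = (0, 0), A = (1, 0), D = (0, 1), T = (5, 2).
1. B lies on line AL with AB:BL = 3:1 ⇒ B = (1/4, 0)
2. X lies on line DA with DX:XA = 2:1 ⇒ X = (2/3, 1/3)
3. S is the midpoint of BX ⇒ S = (11/24, 1/6)
4. N is the centroid of triangle SLB ⇒ N = (17/72, 1/18)
2·[BLS] = -1/24, 2·[XTN] = -35/72
[BLS]:[XTN] = -1/24:-35/72 = 3/35

[BLS]:[XTN] = 3/35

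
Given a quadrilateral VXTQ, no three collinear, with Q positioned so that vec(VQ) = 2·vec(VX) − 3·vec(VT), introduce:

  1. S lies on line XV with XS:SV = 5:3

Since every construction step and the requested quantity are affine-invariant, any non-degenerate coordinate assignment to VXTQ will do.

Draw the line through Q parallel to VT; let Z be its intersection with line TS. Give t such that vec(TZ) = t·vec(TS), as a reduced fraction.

t = 16/3

Work in coordinates with V = (0, 0), X = (1, 0), T = (0, 1), Q = (2, -3).
1. S lies on line XV with XS:SV = 5:3 ⇒ S = (3/8, 0)
through Q parallel to VT: direction (0, 1); meets TS at Z = (2, -13/3)
Z = T + t·(S−T) with t = 16/3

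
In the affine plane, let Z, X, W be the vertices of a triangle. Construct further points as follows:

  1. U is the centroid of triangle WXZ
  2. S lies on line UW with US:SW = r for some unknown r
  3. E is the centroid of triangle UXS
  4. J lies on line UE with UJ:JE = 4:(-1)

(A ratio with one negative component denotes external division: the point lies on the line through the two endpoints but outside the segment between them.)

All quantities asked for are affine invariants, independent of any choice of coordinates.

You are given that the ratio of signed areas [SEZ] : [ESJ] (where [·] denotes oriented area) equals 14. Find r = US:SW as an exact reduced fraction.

Work in coordinates with Z = (0, 0), X = (1, 0), W = (0, 1).
1. U is the centroid of triangle WXZ ⇒ U = (1/3, 1/3)
2. With US:SW = r, write λ = r/(r+1) so S = U + λ·(W−U); S is affine-linear in λ
3. E is the centroid of triangle UXS ⇒ E is an affine combination of earlier points and hence also affine-linear in λ
4. J lies on line UE with UJ:JE = 4:(-1) ⇒ J is an affine combination of earlier points and hence also affine-linear in λ
Every point depending on S is an affine combination of S and λ-independent points, so each such coordinate is linear in λ; the λ² term in each signed area is a multiple of (W−U)×(W−U) = 0, so 2·[SEZ] and 2·[ESJ] are each linear in λ. Evaluating at λ=0 and λ=1:
  2·[SEZ] = -1/3·λ − 1/9,   2·[ESJ] = -1/27·λ
So [SEZ]:[ESJ] = (-1/3·λ − 1/9) / (-1/27·λ). Setting this equal to 14:
  -1/3·λ − 1/9 = 14·(-1/27·λ)  ⇒  λ = 3/5
Then r = λ/(1−λ) = (3/5)/(2/5) = 3/2. Check: with r = 3/2, S = (2/15, 11/15) and [SEZ]:[ESJ] = 14 as required.

r = 3/2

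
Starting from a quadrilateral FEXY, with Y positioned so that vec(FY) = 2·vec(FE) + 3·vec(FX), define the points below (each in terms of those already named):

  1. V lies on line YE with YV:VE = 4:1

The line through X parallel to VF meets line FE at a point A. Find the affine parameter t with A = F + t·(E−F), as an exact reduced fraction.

t = -2

Assign F = (0, 0), E = (1, 0), X = (0, 1), Y = (2, 3) — the answer is frame-independent, so this choice is without loss of generality.
1. V lies on line YE with YV:VE = 4:1 ⇒ V = (6/5, 3/5)
through X parallel to VF: direction (-6/5, -3/5); meets FE at A = (-2, 0)
A = F + t·(E−F) with t = -2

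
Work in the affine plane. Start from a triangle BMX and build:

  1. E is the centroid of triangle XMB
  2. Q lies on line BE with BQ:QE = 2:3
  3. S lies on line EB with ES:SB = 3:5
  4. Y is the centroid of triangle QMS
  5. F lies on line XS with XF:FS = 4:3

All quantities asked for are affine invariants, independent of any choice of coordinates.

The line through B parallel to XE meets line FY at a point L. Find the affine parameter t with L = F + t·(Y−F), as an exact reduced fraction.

t = -60/17

Assign B = (0, 0), M = (1, 0), X = (0, 1) — the answer is frame-independent, so this choice is without loss of generality.
1. E is the centroid of triangle XMB ⇒ E = (1/3, 1/3)
2. Q lies on line BE with BQ:QE = 2:3 ⇒ Q = (2/15, 2/15)
3. S lies on line EB with ES:SB = 3:5 ⇒ S = (5/24, 5/24)
4. Y is the centroid of triangle QMS ⇒ Y = (161/360, 41/360)
5. F lies on line XS with XF:FS = 4:3 ⇒ F = (5/42, 23/42)
through B parallel to XE: direction (1/3, -2/3); meets FY at L = (-53/51, 106/51)
L = F + t·(Y−F) with t = -60/17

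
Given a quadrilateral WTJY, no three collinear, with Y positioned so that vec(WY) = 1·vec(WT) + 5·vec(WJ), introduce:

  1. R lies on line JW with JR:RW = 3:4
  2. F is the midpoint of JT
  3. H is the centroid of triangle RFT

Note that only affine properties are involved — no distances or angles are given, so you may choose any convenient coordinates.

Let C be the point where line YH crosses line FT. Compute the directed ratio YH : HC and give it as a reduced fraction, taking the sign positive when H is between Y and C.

Set W = (0, 0), T = (1, 0), J = (0, 1), Y = (1, 5); any affine frame gives the same invariant.
1. R lies on line JW with JR:RW = 3:4 ⇒ R = (0, 4/7)
2. F is the midpoint of JT ⇒ F = (1/2, 1/2)
3. H is the centroid of triangle RFT ⇒ H = (1/2, 5/14)
line YH meets FT at C = (37/72, 35/72)
H = Y + t·(C−Y) with t = 36/35, so YH:HC = 36/35:-1/35

YH:HC = -36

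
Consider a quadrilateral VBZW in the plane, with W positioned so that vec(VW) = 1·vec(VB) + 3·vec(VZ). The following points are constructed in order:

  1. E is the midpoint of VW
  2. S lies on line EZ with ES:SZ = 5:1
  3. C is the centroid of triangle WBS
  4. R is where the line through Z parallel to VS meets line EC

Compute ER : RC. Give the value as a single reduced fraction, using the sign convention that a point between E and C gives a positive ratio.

ER:RC = -9/13

Assign V = (0, 0), B = (1, 0), Z = (0, 1), W = (1, 3) — the answer is frame-independent, so this choice is without loss of generality.
1. E is the midpoint of VW ⇒ E = (1/2, 3/2)
2. S lies on line EZ with ES:SZ = 5:1 ⇒ S = (1/12, 13/12)
3. C is the centroid of triangle WBS ⇒ C = (25/36, 49/36)
4. R is where the line through Z parallel to VS meets line EC ⇒ R = (1/16, 29/16)
R = E + t·(C−E) with t = -9/4, so ER:RC = t:(1−t) = -9/4:13/4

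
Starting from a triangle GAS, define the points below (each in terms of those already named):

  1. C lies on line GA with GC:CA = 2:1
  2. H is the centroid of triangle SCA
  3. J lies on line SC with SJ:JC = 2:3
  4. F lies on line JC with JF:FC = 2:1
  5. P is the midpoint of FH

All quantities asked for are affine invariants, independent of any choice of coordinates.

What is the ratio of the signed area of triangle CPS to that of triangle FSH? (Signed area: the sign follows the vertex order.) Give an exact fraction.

Choose coordinates G = (0, 0), A = (1, 0), S = (0, 1).
1. C lies on line GA with GC:CA = 2:1 ⇒ C = (2/3, 0)
2. H is the centroid of triangle SCA ⇒ H = (5/9, 1/3)
3. J lies on line SC with SJ:JC = 2:3 ⇒ J = (4/15, 3/5)
4. F lies on line JC with JF:FC = 2:1 ⇒ F = (8/15, 1/5)
5. P is the midpoint of FH ⇒ P = (49/90, 4/15)
2·[CPS] = 1/18, 2·[FSH] = -4/45
[CPS]:[FSH] = 1/18:-4/45 = -5/8

[CPS]:[FSH] = -5/8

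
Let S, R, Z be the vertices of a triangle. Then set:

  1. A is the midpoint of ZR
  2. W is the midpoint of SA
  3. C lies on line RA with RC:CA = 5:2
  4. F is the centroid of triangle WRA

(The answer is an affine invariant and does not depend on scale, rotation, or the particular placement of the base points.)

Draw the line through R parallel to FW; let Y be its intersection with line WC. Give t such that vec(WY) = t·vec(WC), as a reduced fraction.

t = -7/3

Choose coordinates S = (0, 0), R = (1, 0), Z = (0, 1).
1. A is the midpoint of ZR ⇒ A = (1/2, 1/2)
2. W is the midpoint of SA ⇒ W = (1/4, 1/4)
3. C lies on line RA with RC:CA = 5:2 ⇒ C = (9/14, 5/14)
4. F is the centroid of triangle WRA ⇒ F = (7/12, 1/4)
through R parallel to FW: direction (-1/3, 0); meets WC at Y = (-2/3, 0)
Y = W + t·(C−W) with t = -7/3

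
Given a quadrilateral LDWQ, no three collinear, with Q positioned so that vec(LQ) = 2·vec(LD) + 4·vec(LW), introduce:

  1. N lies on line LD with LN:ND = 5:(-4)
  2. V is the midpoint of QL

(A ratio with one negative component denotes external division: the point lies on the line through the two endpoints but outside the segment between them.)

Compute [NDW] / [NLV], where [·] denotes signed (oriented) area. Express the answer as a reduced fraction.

[NDW]:[NLV] = 2/5

Set L = (0, 0), D = (1, 0), W = (0, 1), Q = (2, 4); any affine frame gives the same invariant.
1. N lies on line LD with LN:ND = 5:(-4) ⇒ N = (5, 0)
2. V is the midpoint of QL ⇒ V = (1, 2)
2·[NDW] = -4, 2·[NLV] = -10
[NDW]:[NLV] = -4:-10 = 2/5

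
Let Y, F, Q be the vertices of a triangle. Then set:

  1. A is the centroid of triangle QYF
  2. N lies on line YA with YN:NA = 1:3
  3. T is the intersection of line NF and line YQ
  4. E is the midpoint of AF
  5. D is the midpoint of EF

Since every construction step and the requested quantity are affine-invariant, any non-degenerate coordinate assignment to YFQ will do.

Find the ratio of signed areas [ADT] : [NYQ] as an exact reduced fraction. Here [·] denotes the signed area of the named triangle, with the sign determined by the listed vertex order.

Set Y = (0, 0), F = (1, 0), Q = (0, 1); any affine frame gives the same invariant.
1. A is the centroid of triangle QYF ⇒ A = (1/3, 1/3)
2. N lies on line YA with YN:NA = 1:3 ⇒ N = (1/12, 1/12)
3. T is the intersection of line NF and line YQ ⇒ T = (0, 1/11)
4. E is the midpoint of AF ⇒ E = (2/3, 1/6)
5. D is the midpoint of EF ⇒ D = (5/6, 1/12)
2·[ADT] = -9/44, 2·[NYQ] = -1/12
[ADT]:[NYQ] = -9/44:-1/12 = 27/11

[ADT]:[NYQ] = 27/11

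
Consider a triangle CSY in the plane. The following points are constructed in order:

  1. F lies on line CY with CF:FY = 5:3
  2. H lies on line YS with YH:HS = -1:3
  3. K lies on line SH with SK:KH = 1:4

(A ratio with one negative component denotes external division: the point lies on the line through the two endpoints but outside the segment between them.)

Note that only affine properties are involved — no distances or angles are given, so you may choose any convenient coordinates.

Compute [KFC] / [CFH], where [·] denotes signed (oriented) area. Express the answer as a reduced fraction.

Work in coordinates with C = (0, 0), S = (1, 0), Y = (0, 1).
1. F lies on line CY with CF:FY = 5:3 ⇒ F = (0, 5/8)
2. H lies on line YS with YH:HS = -1:3 ⇒ H = (-1/2, 3/2)
3. K lies on line SH with SK:KH = 1:4 ⇒ K = (7/10, 3/10)
2·[KFC] = 7/16, 2·[CFH] = 5/16
[KFC]:[CFH] = 7/16:5/16 = 7/5

[KFC]:[CFH] = 7/5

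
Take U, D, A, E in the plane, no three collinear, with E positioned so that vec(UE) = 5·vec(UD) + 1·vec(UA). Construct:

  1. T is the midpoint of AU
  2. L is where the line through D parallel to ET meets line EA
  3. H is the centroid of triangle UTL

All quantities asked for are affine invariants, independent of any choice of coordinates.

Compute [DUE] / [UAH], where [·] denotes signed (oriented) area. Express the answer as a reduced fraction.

[DUE]:[UAH] = 3/11

Set U = (0, 0), D = (1, 0), A = (0, 1), E = (5, 1); any affine frame gives the same invariant.
1. T is the midpoint of AU ⇒ T = (0, 1/2)
2. L is where the line through D parallel to ET meets line EA ⇒ L = (11, 1)
3. H is the centroid of triangle UTL ⇒ H = (11/3, 1/2)
2·[DUE] = -1, 2·[UAH] = -11/3
[DUE]:[UAH] = -1:-11/3 = 3/11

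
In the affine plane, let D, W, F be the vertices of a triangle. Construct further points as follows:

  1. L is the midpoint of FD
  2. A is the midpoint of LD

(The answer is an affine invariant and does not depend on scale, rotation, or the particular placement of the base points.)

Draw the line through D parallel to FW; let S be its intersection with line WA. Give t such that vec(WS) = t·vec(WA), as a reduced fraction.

t = 4/3

Assign D = (0, 0), W = (1, 0), F = (0, 1) — the answer is frame-independent, so this choice is without loss of generality.
1. L is the midpoint of FD ⇒ L = (0, 1/2)
2. A is the midpoint of LD ⇒ A = (0, 1/4)
through D parallel to FW: direction (1, -1); meets WA at S = (-1/3, 1/3)
S = W + t·(A−W) with t = 4/3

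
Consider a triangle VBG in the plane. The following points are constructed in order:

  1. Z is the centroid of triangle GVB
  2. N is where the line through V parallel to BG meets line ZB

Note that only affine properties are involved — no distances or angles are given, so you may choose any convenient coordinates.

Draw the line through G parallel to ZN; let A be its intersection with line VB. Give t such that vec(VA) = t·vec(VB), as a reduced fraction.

Assign V = (0, 0), B = (1, 0), G = (0, 1) — the answer is frame-independent, so this choice is without loss of generality.
1. Z is the centroid of triangle GVB ⇒ Z = (1/3, 1/3)
2. N is where the line through V parallel to BG meets line ZB ⇒ N = (-1, 1)
through G parallel to ZN: direction (-4/3, 2/3); meets VB at A = (2, 0)
A = V + t·(B−V) with t = 2

t = 2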